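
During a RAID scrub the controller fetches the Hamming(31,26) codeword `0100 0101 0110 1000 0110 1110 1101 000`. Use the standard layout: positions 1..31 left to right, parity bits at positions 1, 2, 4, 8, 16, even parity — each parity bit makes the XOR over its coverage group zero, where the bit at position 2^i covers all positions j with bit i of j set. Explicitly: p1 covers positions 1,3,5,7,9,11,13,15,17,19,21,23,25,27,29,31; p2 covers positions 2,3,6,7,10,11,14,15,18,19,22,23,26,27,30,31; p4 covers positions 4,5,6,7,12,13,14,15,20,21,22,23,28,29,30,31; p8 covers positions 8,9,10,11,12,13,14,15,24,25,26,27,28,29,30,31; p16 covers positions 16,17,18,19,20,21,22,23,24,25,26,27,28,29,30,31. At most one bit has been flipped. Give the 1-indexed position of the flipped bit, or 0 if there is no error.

s1: b1⊕b3⊕b5⊕b7⊕b9⊕b11⊕b13⊕b15⊕b17⊕b19⊕b21⊕b23⊕b25⊕b27⊕b29⊕b31 = 0⊕0⊕0⊕0⊕0⊕1⊕1⊕0⊕0⊕1⊕1⊕1⊕1⊕0⊕0⊕0 = 0
s2: b2⊕b3⊕b6⊕b7⊕b10⊕b11⊕b14⊕b15⊕b18⊕b19⊕b22⊕b23⊕b26⊕b27⊕b30⊕b31 = 1⊕0⊕1⊕0⊕1⊕1⊕0⊕0⊕1⊕1⊕1⊕1⊕1⊕0⊕0⊕0 = 1
s4: b4⊕b5⊕b6⊕b7⊕b12⊕b13⊕b14⊕b15⊕b20⊕b21⊕b22⊕b23⊕b28⊕b29⊕b30⊕b31 = 0⊕0⊕1⊕0⊕0⊕1⊕0⊕0⊕0⊕1⊕1⊕1⊕1⊕0⊕0⊕0 = 0
s8: b8⊕b9⊕b10⊕b11⊕b12⊕b13⊕b14⊕b15⊕b24⊕b25⊕b26⊕b27⊕b28⊕b29⊕b30⊕b31 = 1⊕0⊕1⊕1⊕0⊕1⊕0⊕0⊕0⊕1⊕1⊕0⊕1⊕0⊕0⊕0 = 1
s16: b16⊕b17⊕b18⊕b19⊕b20⊕b21⊕b22⊕b23⊕b24⊕b25⊕b26⊕b27⊕b28⊕b29⊕b30⊕b31 = 0⊕0⊕1⊕1⊕0⊕1⊕1⊕1⊕0⊕1⊕1⊕0⊕1⊕0⊕0⊕0 = 0
Syndrome (s16...s1) = 01010 → position 10.

10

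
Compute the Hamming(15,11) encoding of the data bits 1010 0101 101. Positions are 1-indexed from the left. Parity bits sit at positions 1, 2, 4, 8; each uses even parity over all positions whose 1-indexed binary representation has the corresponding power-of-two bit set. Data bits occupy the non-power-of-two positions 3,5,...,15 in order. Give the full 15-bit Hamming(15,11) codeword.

101001000101101

Place data bits at non-power-of-two positions: b3=1, b5=0, b6=1, b7=0, b9=0, b10=1, b11=0, b12=1, b13=1, b14=0, b15=1.
p1 = XOR of data positions {3,5,7,9,11,13,15} = 1⊕0⊕0⊕0⊕0⊕1⊕1 = 1
p2 = XOR of data positions {3,6,7,10,11,14,15} = 1⊕1⊕0⊕1⊕0⊕0⊕1 = 0
p4 = XOR of data positions {5,6,7,12,13,14,15} = 0⊕1⊕0⊕1⊕1⊕0⊕1 = 0
p8 = XOR of data positions {9,10,11,12,13,14,15} = 0⊕1⊕0⊕1⊕1⊕0⊕1 = 0
Codeword b1..b15 = 101001000101101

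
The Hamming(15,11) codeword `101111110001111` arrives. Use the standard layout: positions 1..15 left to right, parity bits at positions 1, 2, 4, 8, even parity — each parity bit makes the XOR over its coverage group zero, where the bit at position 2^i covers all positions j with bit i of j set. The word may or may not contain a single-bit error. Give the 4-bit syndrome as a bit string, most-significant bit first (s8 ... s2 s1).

1010

s1: b1⊕b3⊕b5⊕b7⊕b9⊕b11⊕b13⊕b15 = 1⊕1⊕1⊕1⊕0⊕0⊕1⊕1 = 0
s2: b2⊕b3⊕b6⊕b7⊕b10⊕b11⊕b14⊕b15 = 0⊕1⊕1⊕1⊕0⊕0⊕1⊕1 = 1
s4: b4⊕b5⊕b6⊕b7⊕b12⊕b13⊕b14⊕b15 = 1⊕1⊕1⊕1⊕1⊕1⊕1⊕1 = 0
s8: b8⊕b9⊕b10⊕b11⊕b12⊕b13⊕b14⊕b15 = 1⊕0⊕0⊕0⊕1⊕1⊕1⊕1 = 1
Syndrome (s8...s1) = 1010 → position 10.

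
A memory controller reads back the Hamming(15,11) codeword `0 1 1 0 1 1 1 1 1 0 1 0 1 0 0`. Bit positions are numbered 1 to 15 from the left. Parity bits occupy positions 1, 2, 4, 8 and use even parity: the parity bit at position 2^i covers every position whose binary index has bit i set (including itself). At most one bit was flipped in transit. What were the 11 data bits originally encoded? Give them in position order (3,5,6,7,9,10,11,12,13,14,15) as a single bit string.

11111010100

s1: b1⊕b3⊕b5⊕b7⊕b9⊕b11⊕b13⊕b15 = 0⊕1⊕1⊕1⊕1⊕1⊕1⊕0 = 0
s2: b2⊕b3⊕b6⊕b7⊕b10⊕b11⊕b14⊕b15 = 1⊕1⊕1⊕1⊕0⊕1⊕0⊕0 = 1
s4: b4⊕b5⊕b6⊕b7⊕b12⊕b13⊕b14⊕b15 = 0⊕1⊕1⊕1⊕0⊕1⊕0⊕0 = 0
s8: b8⊕b9⊕b10⊕b11⊕b12⊕b13⊕b14⊕b15 = 1⊕1⊕0⊕1⊕0⊕1⊕0⊕0 = 0
Syndrome (s8...s1) = 0010 → position 2.
Flip bit 2: corrected codeword = 001011111010100
Data bits at positions 3,5,6,7,9,10,11,12,13,14,15: 11111010100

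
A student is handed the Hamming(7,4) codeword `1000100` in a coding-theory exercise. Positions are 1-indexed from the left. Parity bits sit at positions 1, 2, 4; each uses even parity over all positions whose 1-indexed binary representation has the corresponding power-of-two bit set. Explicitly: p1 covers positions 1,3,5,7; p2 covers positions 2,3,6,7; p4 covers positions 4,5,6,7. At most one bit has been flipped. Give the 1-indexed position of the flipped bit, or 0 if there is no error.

s1: b1⊕b3⊕b5⊕b7 = 1⊕0⊕1⊕0 = 0
s2: b2⊕b3⊕b6⊕b7 = 0⊕0⊕0⊕0 = 0
s4: b4⊕b5⊕b6⊕b7 = 0⊕1⊕0⊕0 = 1
Syndrome (s4...s1) = 100 → position 4.

4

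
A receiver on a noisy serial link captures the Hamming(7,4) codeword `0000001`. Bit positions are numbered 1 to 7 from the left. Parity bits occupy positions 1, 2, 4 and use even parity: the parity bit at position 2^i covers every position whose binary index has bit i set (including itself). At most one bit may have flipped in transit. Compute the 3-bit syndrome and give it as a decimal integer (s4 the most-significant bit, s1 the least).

7

s1: b1⊕b3⊕b5⊕b7 = 0⊕0⊕0⊕1 = 1
s2: b2⊕b3⊕b6⊕b7 = 0⊕0⊕0⊕1 = 1
s4: b4⊕b5⊕b6⊕b7 = 0⊕0⊕0⊕1 = 1
Syndrome (s4...s1) = 111 → position 7.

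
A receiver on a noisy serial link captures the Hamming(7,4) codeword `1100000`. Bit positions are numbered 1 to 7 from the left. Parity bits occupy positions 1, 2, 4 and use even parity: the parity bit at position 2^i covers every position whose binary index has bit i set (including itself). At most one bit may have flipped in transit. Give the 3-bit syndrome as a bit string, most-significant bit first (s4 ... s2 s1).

s1: b1⊕b3⊕b5⊕b7 = 1⊕0⊕0⊕0 = 1
s2: b2⊕b3⊕b6⊕b7 = 1⊕0⊕0⊕0 = 1
s4: b4⊕b5⊕b6⊕b7 = 0⊕0⊕0⊕0 = 0
Syndrome (s4...s1) = 011 → position 3.

011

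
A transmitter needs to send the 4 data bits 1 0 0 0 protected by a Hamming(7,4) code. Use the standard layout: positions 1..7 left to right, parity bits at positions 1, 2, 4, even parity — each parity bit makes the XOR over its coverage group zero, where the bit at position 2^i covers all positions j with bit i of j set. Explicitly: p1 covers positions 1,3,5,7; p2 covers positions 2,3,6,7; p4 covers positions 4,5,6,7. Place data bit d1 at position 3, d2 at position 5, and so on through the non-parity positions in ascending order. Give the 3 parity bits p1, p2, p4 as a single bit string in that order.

110

Place data bits at non-power-of-two positions: b3=1, b5=0, b6=0, b7=0.
p1 = XOR of data positions {3,5,7} = 1⊕0⊕0 = 1
p2 = XOR of data positions {3,6,7} = 1⊕0⊕0 = 1
p4 = XOR of data positions {5,6,7} = 0⊕0⊕0 = 0
Parity bits p1,p2,p4 = 110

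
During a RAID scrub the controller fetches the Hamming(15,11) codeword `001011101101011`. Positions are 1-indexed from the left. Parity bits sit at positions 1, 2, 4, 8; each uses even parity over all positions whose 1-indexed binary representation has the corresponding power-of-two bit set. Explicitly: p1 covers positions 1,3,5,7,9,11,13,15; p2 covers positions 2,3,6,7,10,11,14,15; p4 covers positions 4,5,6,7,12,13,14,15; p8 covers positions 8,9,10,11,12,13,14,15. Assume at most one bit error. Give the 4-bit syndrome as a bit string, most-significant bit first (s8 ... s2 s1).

s1: b1⊕b3⊕b5⊕b7⊕b9⊕b11⊕b13⊕b15 = 0⊕1⊕1⊕1⊕1⊕0⊕0⊕1 = 1
s2: b2⊕b3⊕b6⊕b7⊕b10⊕b11⊕b14⊕b15 = 0⊕1⊕1⊕1⊕1⊕0⊕1⊕1 = 0
s4: b4⊕b5⊕b6⊕b7⊕b12⊕b13⊕b14⊕b15 = 0⊕1⊕1⊕1⊕1⊕0⊕1⊕1 = 0
s8: b8⊕b9⊕b10⊕b11⊕b12⊕b13⊕b14⊕b15 = 0⊕1⊕1⊕0⊕1⊕0⊕1⊕1 = 1
Syndrome (s8...s1) = 1001 → position 9.

1001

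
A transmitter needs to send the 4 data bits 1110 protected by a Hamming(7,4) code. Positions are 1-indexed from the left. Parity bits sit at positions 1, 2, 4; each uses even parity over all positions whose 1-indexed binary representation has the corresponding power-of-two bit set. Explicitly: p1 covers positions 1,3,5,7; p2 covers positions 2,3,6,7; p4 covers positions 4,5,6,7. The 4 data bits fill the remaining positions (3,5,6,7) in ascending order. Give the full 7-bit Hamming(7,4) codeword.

0010110

Place data bits at non-power-of-two positions: b3=1, b5=1, b6=1, b7=0.
p1 = XOR of data positions {3,5,7} = 1⊕1⊕0 = 0
p2 = XOR of data positions {3,6,7} = 1⊕1⊕0 = 0
p4 = XOR of data positions {5,6,7} = 1⊕1⊕0 = 0
Codeword b1..b7 = 0010110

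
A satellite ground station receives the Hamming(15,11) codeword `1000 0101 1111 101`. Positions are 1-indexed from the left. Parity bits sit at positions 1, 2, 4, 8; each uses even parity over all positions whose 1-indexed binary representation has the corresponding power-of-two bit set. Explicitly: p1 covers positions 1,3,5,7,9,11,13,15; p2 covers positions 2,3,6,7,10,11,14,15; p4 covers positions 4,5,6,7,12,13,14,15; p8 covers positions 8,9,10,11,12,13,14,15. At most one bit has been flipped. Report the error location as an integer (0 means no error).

s1: b1⊕b3⊕b5⊕b7⊕b9⊕b11⊕b13⊕b15 = 1⊕0⊕0⊕0⊕1⊕1⊕1⊕1 = 1
s2: b2⊕b3⊕b6⊕b7⊕b10⊕b11⊕b14⊕b15 = 0⊕0⊕1⊕0⊕1⊕1⊕0⊕1 = 0
s4: b4⊕b5⊕b6⊕b7⊕b12⊕b13⊕b14⊕b15 = 0⊕0⊕1⊕0⊕1⊕1⊕0⊕1 = 0
s8: b8⊕b9⊕b10⊕b11⊕b12⊕b13⊕b14⊕b15 = 1⊕1⊕1⊕1⊕1⊕1⊕0⊕1 = 1
Syndrome (s8...s1) = 1001 → position 9.

9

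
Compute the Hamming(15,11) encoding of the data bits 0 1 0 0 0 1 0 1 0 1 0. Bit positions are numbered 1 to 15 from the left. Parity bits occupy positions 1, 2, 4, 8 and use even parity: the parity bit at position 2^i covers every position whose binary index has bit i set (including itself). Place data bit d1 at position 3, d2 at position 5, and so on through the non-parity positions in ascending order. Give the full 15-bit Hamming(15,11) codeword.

100110010101010

Place data bits at non-power-of-two positions: b3=0, b5=1, b6=0, b7=0, b9=0, b10=1, b11=0, b12=1, b13=0, b14=1, b15=0.
p1 = XOR of data positions {3,5,7,9,11,13,15} = 0⊕1⊕0⊕0⊕0⊕0⊕0 = 1
p2 = XOR of data positions {3,6,7,10,11,14,15} = 0⊕0⊕0⊕1⊕0⊕1⊕0 = 0
p4 = XOR of data positions {5,6,7,12,13,14,15} = 1⊕0⊕0⊕1⊕0⊕1⊕0 = 1
p8 = XOR of data positions {9,10,11,12,13,14,15} = 0⊕1⊕0⊕1⊕0⊕1⊕0 = 1
Codeword b1..b15 = 100110010101010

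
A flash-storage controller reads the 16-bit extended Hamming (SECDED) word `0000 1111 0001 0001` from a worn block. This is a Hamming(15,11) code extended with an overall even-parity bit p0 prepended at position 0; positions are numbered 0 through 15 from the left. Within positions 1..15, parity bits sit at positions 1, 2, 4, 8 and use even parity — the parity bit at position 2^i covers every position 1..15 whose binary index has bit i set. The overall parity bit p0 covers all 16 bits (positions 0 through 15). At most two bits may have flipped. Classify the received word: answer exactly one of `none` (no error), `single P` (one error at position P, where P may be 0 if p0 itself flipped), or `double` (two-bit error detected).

s1: b1⊕b3⊕b5⊕b7⊕b9⊕b11⊕b13⊕b15 = 0⊕0⊕1⊕1⊕0⊕1⊕0⊕1 = 0
s2: b2⊕b3⊕b6⊕b7⊕b10⊕b11⊕b14⊕b15 = 0⊕0⊕1⊕1⊕0⊕1⊕0⊕1 = 0
s4: b4⊕b5⊕b6⊕b7⊕b12⊕b13⊕b14⊕b15 = 1⊕1⊕1⊕1⊕0⊕0⊕0⊕1 = 1
s8: b8⊕b9⊕b10⊕b11⊕b12⊕b13⊕b14⊕b15 = 0⊕0⊕0⊕1⊕0⊕0⊕0⊕1 = 0
Syndrome (s8...s1) = 0100 → position 4.
Overall parity (XOR of all 16 bits, including p0): 0⊕0⊕0⊕0⊕1⊕1⊕1⊕1⊕0⊕0⊕0⊕1⊕0⊕0⊕0⊕1 = 0
Overall=0, syndrome position=4 → double-bit error detected (uncorrectable).

double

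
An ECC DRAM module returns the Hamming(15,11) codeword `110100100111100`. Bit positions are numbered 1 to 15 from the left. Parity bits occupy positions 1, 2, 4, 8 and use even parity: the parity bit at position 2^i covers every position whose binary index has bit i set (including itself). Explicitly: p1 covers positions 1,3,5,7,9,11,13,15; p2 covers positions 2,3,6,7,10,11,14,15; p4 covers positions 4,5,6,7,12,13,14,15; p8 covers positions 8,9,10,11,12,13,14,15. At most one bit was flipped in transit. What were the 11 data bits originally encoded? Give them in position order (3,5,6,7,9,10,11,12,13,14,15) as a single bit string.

00010111100

s1: b1⊕b3⊕b5⊕b7⊕b9⊕b11⊕b13⊕b15 = 1⊕0⊕0⊕1⊕0⊕1⊕1⊕0 = 0
s2: b2⊕b3⊕b6⊕b7⊕b10⊕b11⊕b14⊕b15 = 1⊕0⊕0⊕1⊕1⊕1⊕0⊕0 = 0
s4: b4⊕b5⊕b6⊕b7⊕b12⊕b13⊕b14⊕b15 = 1⊕0⊕0⊕1⊕1⊕1⊕0⊕0 = 0
s8: b8⊕b9⊕b10⊕b11⊕b12⊕b13⊕b14⊕b15 = 0⊕0⊕1⊕1⊕1⊕1⊕0⊕0 = 0
Syndrome (s8...s1) = 0000 → position 0 (no error).
No correction needed.
Data bits at positions 3,5,6,7,9,10,11,12,13,14,15: 00010111100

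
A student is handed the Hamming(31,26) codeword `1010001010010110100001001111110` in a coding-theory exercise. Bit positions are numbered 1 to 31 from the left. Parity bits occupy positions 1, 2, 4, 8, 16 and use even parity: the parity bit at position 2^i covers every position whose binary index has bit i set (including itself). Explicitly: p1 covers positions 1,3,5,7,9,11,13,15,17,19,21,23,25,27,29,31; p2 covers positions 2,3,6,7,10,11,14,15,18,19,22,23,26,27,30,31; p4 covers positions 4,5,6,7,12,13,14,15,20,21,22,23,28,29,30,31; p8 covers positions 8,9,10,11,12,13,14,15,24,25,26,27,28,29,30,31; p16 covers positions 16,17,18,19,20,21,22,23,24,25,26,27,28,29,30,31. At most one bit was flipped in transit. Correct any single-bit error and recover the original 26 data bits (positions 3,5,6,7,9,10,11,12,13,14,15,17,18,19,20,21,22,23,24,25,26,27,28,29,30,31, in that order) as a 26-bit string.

10011001011100001001111110

s1: b1⊕b3⊕b5⊕b7⊕b9⊕b11⊕b13⊕b15⊕b17⊕b19⊕b21⊕b23⊕b25⊕b27⊕b29⊕b31 = 1⊕1⊕0⊕1⊕1⊕0⊕0⊕1⊕1⊕0⊕0⊕0⊕1⊕1⊕1⊕0 = 1
s2: b2⊕b3⊕b6⊕b7⊕b10⊕b11⊕b14⊕b15⊕b18⊕b19⊕b22⊕b23⊕b26⊕b27⊕b30⊕b31 = 0⊕1⊕0⊕1⊕0⊕0⊕1⊕1⊕0⊕0⊕1⊕0⊕1⊕1⊕1⊕0 = 0
s4: b4⊕b5⊕b6⊕b7⊕b12⊕b13⊕b14⊕b15⊕b20⊕b21⊕b22⊕b23⊕b28⊕b29⊕b30⊕b31 = 0⊕0⊕0⊕1⊕1⊕0⊕1⊕1⊕0⊕0⊕1⊕0⊕1⊕1⊕1⊕0 = 0
s8: b8⊕b9⊕b10⊕b11⊕b12⊕b13⊕b14⊕b15⊕b24⊕b25⊕b26⊕b27⊕b28⊕b29⊕b30⊕b31 = 0⊕1⊕0⊕0⊕1⊕0⊕1⊕1⊕0⊕1⊕1⊕1⊕1⊕1⊕1⊕0 = 0
s16: b16⊕b17⊕b18⊕b19⊕b20⊕b21⊕b22⊕b23⊕b24⊕b25⊕b26⊕b27⊕b28⊕b29⊕b30⊕b31 = 0⊕1⊕0⊕0⊕0⊕0⊕1⊕0⊕0⊕1⊕1⊕1⊕1⊕1⊕1⊕0 = 0
Syndrome (s16...s1) = 00001 → position 1.
Flip bit 1: corrected codeword = 0010001010010110100001001111110
Data bits at positions 3,5,6,7,9,10,11,12,13,14,15,17,18,19,20,21,22,23,24,25,26,27,28,29,30,31: 10011001011100001001111110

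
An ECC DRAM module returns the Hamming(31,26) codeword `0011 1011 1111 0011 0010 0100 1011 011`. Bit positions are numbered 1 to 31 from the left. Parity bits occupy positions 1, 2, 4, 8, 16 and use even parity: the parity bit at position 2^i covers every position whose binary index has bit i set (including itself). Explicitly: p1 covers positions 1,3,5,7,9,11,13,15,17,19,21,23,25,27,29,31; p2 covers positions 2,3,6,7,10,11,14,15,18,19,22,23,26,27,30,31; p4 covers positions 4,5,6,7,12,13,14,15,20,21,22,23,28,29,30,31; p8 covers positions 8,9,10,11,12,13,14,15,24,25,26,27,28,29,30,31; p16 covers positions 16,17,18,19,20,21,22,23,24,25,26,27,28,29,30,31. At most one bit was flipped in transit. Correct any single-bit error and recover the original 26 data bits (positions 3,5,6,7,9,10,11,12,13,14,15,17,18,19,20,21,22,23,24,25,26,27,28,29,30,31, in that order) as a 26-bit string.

s1: b1⊕b3⊕b5⊕b7⊕b9⊕b11⊕b13⊕b15⊕b17⊕b19⊕b21⊕b23⊕b25⊕b27⊕b29⊕b31 = 0⊕1⊕1⊕1⊕1⊕1⊕0⊕1⊕0⊕1⊕0⊕0⊕1⊕1⊕0⊕1 = 0
s2: b2⊕b3⊕b6⊕b7⊕b10⊕b11⊕b14⊕b15⊕b18⊕b19⊕b22⊕b23⊕b26⊕b27⊕b30⊕b31 = 0⊕1⊕0⊕1⊕1⊕1⊕0⊕1⊕0⊕1⊕1⊕0⊕0⊕1⊕1⊕1 = 0
s4: b4⊕b5⊕b6⊕b7⊕b12⊕b13⊕b14⊕b15⊕b20⊕b21⊕b22⊕b23⊕b28⊕b29⊕b30⊕b31 = 1⊕1⊕0⊕1⊕1⊕0⊕0⊕1⊕0⊕0⊕1⊕0⊕1⊕0⊕1⊕1 = 1
s8: b8⊕b9⊕b10⊕b11⊕b12⊕b13⊕b14⊕b15⊕b24⊕b25⊕b26⊕b27⊕b28⊕b29⊕b30⊕b31 = 1⊕1⊕1⊕1⊕1⊕0⊕0⊕1⊕0⊕1⊕0⊕1⊕1⊕0⊕1⊕1 = 1
s16: b16⊕b17⊕b18⊕b19⊕b20⊕b21⊕b22⊕b23⊕b24⊕b25⊕b26⊕b27⊕b28⊕b29⊕b30⊕b31 = 1⊕0⊕0⊕1⊕0⊕0⊕1⊕0⊕0⊕1⊕0⊕1⊕1⊕0⊕1⊕1 = 0
Syndrome (s16...s1) = 01100 → position 12.
Flip bit 12: corrected codeword = 0011101111100011001001001011011
Data bits at positions 3,5,6,7,9,10,11,12,13,14,15,17,18,19,20,21,22,23,24,25,26,27,28,29,30,31: 11011110001001001001011011

11011110001001001001011011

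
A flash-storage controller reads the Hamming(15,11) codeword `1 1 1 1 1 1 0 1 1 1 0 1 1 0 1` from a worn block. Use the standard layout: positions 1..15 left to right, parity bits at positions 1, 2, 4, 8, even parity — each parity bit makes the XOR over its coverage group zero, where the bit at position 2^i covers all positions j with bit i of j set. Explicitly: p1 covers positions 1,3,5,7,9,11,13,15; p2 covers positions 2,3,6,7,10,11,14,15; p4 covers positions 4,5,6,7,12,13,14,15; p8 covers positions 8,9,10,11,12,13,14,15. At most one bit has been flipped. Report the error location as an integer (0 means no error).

2

s1: b1⊕b3⊕b5⊕b7⊕b9⊕b11⊕b13⊕b15 = 1⊕1⊕1⊕0⊕1⊕0⊕1⊕1 = 0
s2: b2⊕b3⊕b6⊕b7⊕b10⊕b11⊕b14⊕b15 = 1⊕1⊕1⊕0⊕1⊕0⊕0⊕1 = 1
s4: b4⊕b5⊕b6⊕b7⊕b12⊕b13⊕b14⊕b15 = 1⊕1⊕1⊕0⊕1⊕1⊕0⊕1 = 0
s8: b8⊕b9⊕b10⊕b11⊕b12⊕b13⊕b14⊕b15 = 1⊕1⊕1⊕0⊕1⊕1⊕0⊕1 = 0
Syndrome (s8...s1) = 0010 → position 2.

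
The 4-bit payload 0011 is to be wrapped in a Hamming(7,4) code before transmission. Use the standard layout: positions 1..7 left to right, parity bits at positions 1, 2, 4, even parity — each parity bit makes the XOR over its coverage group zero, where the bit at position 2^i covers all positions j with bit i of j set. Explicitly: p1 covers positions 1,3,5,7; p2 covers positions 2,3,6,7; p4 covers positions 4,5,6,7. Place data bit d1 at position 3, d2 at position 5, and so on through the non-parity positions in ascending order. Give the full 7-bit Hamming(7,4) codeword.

Place data bits at non-power-of-two positions: b3=0, b5=0, b6=1, b7=1.
p1 = XOR of data positions {3,5,7} = 0⊕0⊕1 = 1
p2 = XOR of data positions {3,6,7} = 0⊕1⊕1 = 0
p4 = XOR of data positions {5,6,7} = 0⊕1⊕1 = 0
Codeword b1..b7 = 1000011

1000011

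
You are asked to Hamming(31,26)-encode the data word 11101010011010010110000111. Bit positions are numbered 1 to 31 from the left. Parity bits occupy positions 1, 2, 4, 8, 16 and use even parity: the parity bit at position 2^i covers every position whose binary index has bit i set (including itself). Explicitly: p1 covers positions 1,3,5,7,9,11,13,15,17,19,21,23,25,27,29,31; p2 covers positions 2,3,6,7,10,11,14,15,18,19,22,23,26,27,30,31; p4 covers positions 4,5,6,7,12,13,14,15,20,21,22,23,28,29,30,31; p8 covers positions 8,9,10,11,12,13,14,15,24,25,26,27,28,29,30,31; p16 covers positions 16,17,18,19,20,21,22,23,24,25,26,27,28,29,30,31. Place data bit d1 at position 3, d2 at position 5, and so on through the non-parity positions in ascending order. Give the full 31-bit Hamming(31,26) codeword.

Place data bits at non-power-of-two positions: b3=1, b5=1, b6=1, b7=0, b9=1, b10=0, b11=1, b12=0, b13=0, b14=1, b15=1, b17=0, b18=1, b19=0, b20=0, b21=1, b22=0, b23=1, b24=1, b25=0, b26=0, b27=0, b28=0, b29=1, b30=1, b31=1.
p1 = XOR of data positions {3,5,7,9,11,13,15,17,19,21,23,25,27,29,31} = 1⊕1⊕0⊕1⊕1⊕0⊕1⊕0⊕0⊕1⊕1⊕0⊕0⊕1⊕1 = 1
p2 = XOR of data positions {3,6,7,10,11,14,15,18,19,22,23,26,27,30,31} = 1⊕1⊕0⊕0⊕1⊕1⊕1⊕1⊕0⊕0⊕1⊕0⊕0⊕1⊕1 = 1
p4 = XOR of data positions {5,6,7,12,13,14,15,20,21,22,23,28,29,30,31} = 1⊕1⊕0⊕0⊕0⊕1⊕1⊕0⊕1⊕0⊕1⊕0⊕1⊕1⊕1 = 1
p8 = XOR of data positions {9,10,11,12,13,14,15,24,25,26,27,28,29,30,31} = 1⊕0⊕1⊕0⊕0⊕1⊕1⊕1⊕0⊕0⊕0⊕0⊕1⊕1⊕1 = 0
p16 = XOR of data positions {17,18,19,20,21,22,23,24,25,26,27,28,29,30,31} = 0⊕1⊕0⊕0⊕1⊕0⊕1⊕1⊕0⊕0⊕0⊕0⊕1⊕1⊕1 = 1
Codeword b1..b31 = 1111110010100111010010110000111

1111110010100111010010110000111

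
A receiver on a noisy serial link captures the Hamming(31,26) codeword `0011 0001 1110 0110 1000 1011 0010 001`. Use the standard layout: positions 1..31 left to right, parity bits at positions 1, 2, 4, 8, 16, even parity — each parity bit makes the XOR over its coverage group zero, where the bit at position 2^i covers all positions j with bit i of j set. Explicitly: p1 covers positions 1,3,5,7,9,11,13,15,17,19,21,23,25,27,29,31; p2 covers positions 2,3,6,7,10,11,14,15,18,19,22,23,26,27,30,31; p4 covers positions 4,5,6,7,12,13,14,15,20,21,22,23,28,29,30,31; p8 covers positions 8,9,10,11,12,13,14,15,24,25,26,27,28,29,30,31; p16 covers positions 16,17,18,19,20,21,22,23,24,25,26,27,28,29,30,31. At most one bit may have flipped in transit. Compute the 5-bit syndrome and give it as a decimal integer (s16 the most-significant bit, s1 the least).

9

s1: b1⊕b3⊕b5⊕b7⊕b9⊕b11⊕b13⊕b15⊕b17⊕b19⊕b21⊕b23⊕b25⊕b27⊕b29⊕b31 = 0⊕1⊕0⊕0⊕1⊕1⊕0⊕1⊕1⊕0⊕1⊕1⊕0⊕1⊕0⊕1 = 1
s2: b2⊕b3⊕b6⊕b7⊕b10⊕b11⊕b14⊕b15⊕b18⊕b19⊕b22⊕b23⊕b26⊕b27⊕b30⊕b31 = 0⊕1⊕0⊕0⊕1⊕1⊕1⊕1⊕0⊕0⊕0⊕1⊕0⊕1⊕0⊕1 = 0
s4: b4⊕b5⊕b6⊕b7⊕b12⊕b13⊕b14⊕b15⊕b20⊕b21⊕b22⊕b23⊕b28⊕b29⊕b30⊕b31 = 1⊕0⊕0⊕0⊕0⊕0⊕1⊕1⊕0⊕1⊕0⊕1⊕0⊕0⊕0⊕1 = 0
s8: b8⊕b9⊕b10⊕b11⊕b12⊕b13⊕b14⊕b15⊕b24⊕b25⊕b26⊕b27⊕b28⊕b29⊕b30⊕b31 = 1⊕1⊕1⊕1⊕0⊕0⊕1⊕1⊕1⊕0⊕0⊕1⊕0⊕0⊕0⊕1 = 1
s16: b16⊕b17⊕b18⊕b19⊕b20⊕b21⊕b22⊕b23⊕b24⊕b25⊕b26⊕b27⊕b28⊕b29⊕b30⊕b31 = 0⊕1⊕0⊕0⊕0⊕1⊕0⊕1⊕1⊕0⊕0⊕1⊕0⊕0⊕0⊕1 = 0
Syndrome (s16...s1) = 01001 → position 9.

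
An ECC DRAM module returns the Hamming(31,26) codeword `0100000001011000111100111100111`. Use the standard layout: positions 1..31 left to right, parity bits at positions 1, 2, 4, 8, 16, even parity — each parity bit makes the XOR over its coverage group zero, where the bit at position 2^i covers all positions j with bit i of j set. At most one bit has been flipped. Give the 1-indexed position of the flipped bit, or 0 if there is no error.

s1: b1⊕b3⊕b5⊕b7⊕b9⊕b11⊕b13⊕b15⊕b17⊕b19⊕b21⊕b23⊕b25⊕b27⊕b29⊕b31 = 0⊕0⊕0⊕0⊕0⊕0⊕1⊕0⊕1⊕1⊕0⊕1⊕1⊕0⊕1⊕1 = 1
s2: b2⊕b3⊕b6⊕b7⊕b10⊕b11⊕b14⊕b15⊕b18⊕b19⊕b22⊕b23⊕b26⊕b27⊕b30⊕b31 = 1⊕0⊕0⊕0⊕1⊕0⊕0⊕0⊕1⊕1⊕0⊕1⊕1⊕0⊕1⊕1 = 0
s4: b4⊕b5⊕b6⊕b7⊕b12⊕b13⊕b14⊕b15⊕b20⊕b21⊕b22⊕b23⊕b28⊕b29⊕b30⊕b31 = 0⊕0⊕0⊕0⊕1⊕1⊕0⊕0⊕1⊕0⊕0⊕1⊕0⊕1⊕1⊕1 = 1
s8: b8⊕b9⊕b10⊕b11⊕b12⊕b13⊕b14⊕b15⊕b24⊕b25⊕b26⊕b27⊕b28⊕b29⊕b30⊕b31 = 0⊕0⊕1⊕0⊕1⊕1⊕0⊕0⊕1⊕1⊕1⊕0⊕0⊕1⊕1⊕1 = 1
s16: b16⊕b17⊕b18⊕b19⊕b20⊕b21⊕b22⊕b23⊕b24⊕b25⊕b26⊕b27⊕b28⊕b29⊕b30⊕b31 = 0⊕1⊕1⊕1⊕1⊕0⊕0⊕1⊕1⊕1⊕1⊕0⊕0⊕1⊕1⊕1 = 1
Syndrome (s16...s1) = 11101 → position 29.

29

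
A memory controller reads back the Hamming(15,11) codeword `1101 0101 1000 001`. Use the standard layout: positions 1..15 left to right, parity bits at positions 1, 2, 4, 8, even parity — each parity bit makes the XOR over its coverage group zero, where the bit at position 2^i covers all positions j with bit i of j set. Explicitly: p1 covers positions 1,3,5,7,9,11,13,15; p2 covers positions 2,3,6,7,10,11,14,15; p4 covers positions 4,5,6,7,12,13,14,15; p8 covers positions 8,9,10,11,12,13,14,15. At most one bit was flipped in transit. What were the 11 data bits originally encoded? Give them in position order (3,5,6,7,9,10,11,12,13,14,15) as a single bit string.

s1: b1⊕b3⊕b5⊕b7⊕b9⊕b11⊕b13⊕b15 = 1⊕0⊕0⊕0⊕1⊕0⊕0⊕1 = 1
s2: b2⊕b3⊕b6⊕b7⊕b10⊕b11⊕b14⊕b15 = 1⊕0⊕1⊕0⊕0⊕0⊕0⊕1 = 1
s4: b4⊕b5⊕b6⊕b7⊕b12⊕b13⊕b14⊕b15 = 1⊕0⊕1⊕0⊕0⊕0⊕0⊕1 = 1
s8: b8⊕b9⊕b10⊕b11⊕b12⊕b13⊕b14⊕b15 = 1⊕1⊕0⊕0⊕0⊕0⊕0⊕1 = 1
Syndrome (s8...s1) = 1111 → position 15.
Flip bit 15: corrected codeword = 110101011000000
Data bits at positions 3,5,6,7,9,10,11,12,13,14,15: 00101000000

00101000000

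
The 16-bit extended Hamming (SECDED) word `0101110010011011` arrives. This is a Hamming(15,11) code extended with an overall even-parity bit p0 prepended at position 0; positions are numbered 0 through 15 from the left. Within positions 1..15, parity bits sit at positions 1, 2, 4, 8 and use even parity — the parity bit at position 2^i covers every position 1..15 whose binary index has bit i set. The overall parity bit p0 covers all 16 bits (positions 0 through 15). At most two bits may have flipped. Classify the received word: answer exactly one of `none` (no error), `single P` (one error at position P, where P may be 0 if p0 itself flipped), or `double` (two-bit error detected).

single 13

s1: b1⊕b3⊕b5⊕b7⊕b9⊕b11⊕b13⊕b15 = 1⊕1⊕1⊕0⊕0⊕1⊕0⊕1 = 1
s2: b2⊕b3⊕b6⊕b7⊕b10⊕b11⊕b14⊕b15 = 0⊕1⊕0⊕0⊕0⊕1⊕1⊕1 = 0
s4: b4⊕b5⊕b6⊕b7⊕b12⊕b13⊕b14⊕b15 = 1⊕1⊕0⊕0⊕1⊕0⊕1⊕1 = 1
s8: b8⊕b9⊕b10⊕b11⊕b12⊕b13⊕b14⊕b15 = 1⊕0⊕0⊕1⊕1⊕0⊕1⊕1 = 1
Syndrome (s8...s1) = 1101 → position 13.
Overall parity (XOR of all 16 bits, including p0): 0⊕1⊕0⊕1⊕1⊕1⊕0⊕0⊕1⊕0⊕0⊕1⊕1⊕0⊕1⊕1 = 1
Overall=1, syndrome position=13 → single-bit error at position 13.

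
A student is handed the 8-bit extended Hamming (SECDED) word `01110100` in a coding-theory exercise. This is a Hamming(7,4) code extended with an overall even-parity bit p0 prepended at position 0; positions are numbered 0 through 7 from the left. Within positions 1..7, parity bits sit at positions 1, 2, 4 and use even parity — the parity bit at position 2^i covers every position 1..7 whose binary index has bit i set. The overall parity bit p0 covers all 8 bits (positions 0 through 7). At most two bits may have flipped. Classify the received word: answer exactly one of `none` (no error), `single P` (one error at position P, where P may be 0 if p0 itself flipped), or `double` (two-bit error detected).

s1: b1⊕b3⊕b5⊕b7 = 1⊕1⊕1⊕0 = 1
s2: b2⊕b3⊕b6⊕b7 = 1⊕1⊕0⊕0 = 0
s4: b4⊕b5⊕b6⊕b7 = 0⊕1⊕0⊕0 = 1
Syndrome (s4...s1) = 101 → position 5.
Overall parity (XOR of all 8 bits, including p0): 0⊕1⊕1⊕1⊕0⊕1⊕0⊕0 = 0
Overall=0, syndrome position=5 → double-bit error detected (uncorrectable).

double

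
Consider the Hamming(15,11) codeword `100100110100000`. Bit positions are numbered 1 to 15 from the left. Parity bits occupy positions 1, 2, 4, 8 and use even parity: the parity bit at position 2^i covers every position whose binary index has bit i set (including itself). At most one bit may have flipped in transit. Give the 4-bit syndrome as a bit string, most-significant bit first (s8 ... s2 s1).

s1: b1⊕b3⊕b5⊕b7⊕b9⊕b11⊕b13⊕b15 = 1⊕0⊕0⊕1⊕0⊕0⊕0⊕0 = 0
s2: b2⊕b3⊕b6⊕b7⊕b10⊕b11⊕b14⊕b15 = 0⊕0⊕0⊕1⊕1⊕0⊕0⊕0 = 0
s4: b4⊕b5⊕b6⊕b7⊕b12⊕b13⊕b14⊕b15 = 1⊕0⊕0⊕1⊕0⊕0⊕0⊕0 = 0
s8: b8⊕b9⊕b10⊕b11⊕b12⊕b13⊕b14⊕b15 = 1⊕0⊕1⊕0⊕0⊕0⊕0⊕0 = 0
Syndrome (s8...s1) = 0000 → position 0 (no error).

0000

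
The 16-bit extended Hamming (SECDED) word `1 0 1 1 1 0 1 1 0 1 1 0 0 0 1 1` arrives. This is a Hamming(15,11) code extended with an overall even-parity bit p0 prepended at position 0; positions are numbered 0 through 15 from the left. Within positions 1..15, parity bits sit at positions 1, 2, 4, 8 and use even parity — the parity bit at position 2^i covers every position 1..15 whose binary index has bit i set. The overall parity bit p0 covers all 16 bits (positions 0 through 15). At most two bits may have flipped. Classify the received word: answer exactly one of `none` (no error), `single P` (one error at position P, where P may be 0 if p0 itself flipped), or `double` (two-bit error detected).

double

s1: b1⊕b3⊕b5⊕b7⊕b9⊕b11⊕b13⊕b15 = 0⊕1⊕0⊕1⊕1⊕0⊕0⊕1 = 0
s2: b2⊕b3⊕b6⊕b7⊕b10⊕b11⊕b14⊕b15 = 1⊕1⊕1⊕1⊕1⊕0⊕1⊕1 = 1
s4: b4⊕b5⊕b6⊕b7⊕b12⊕b13⊕b14⊕b15 = 1⊕0⊕1⊕1⊕0⊕0⊕1⊕1 = 1
s8: b8⊕b9⊕b10⊕b11⊕b12⊕b13⊕b14⊕b15 = 0⊕1⊕1⊕0⊕0⊕0⊕1⊕1 = 0
Syndrome (s8...s1) = 0110 → position 6.
Overall parity (XOR of all 16 bits, including p0): 1⊕0⊕1⊕1⊕1⊕0⊕1⊕1⊕0⊕1⊕1⊕0⊕0⊕0⊕1⊕1 = 0
Overall=0, syndrome position=6 → double-bit error detected (uncorrectable).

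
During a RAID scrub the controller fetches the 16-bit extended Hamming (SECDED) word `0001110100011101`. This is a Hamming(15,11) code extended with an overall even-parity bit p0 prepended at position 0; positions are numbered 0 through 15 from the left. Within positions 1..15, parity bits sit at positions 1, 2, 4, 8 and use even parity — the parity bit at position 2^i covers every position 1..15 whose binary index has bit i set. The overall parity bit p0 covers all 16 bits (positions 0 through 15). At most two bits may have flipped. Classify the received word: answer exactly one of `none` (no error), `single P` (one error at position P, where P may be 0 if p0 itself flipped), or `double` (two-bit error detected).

none

s1: b1⊕b3⊕b5⊕b7⊕b9⊕b11⊕b13⊕b15 = 0⊕1⊕1⊕1⊕0⊕1⊕1⊕1 = 0
s2: b2⊕b3⊕b6⊕b7⊕b10⊕b11⊕b14⊕b15 = 0⊕1⊕0⊕1⊕0⊕1⊕0⊕1 = 0
s4: b4⊕b5⊕b6⊕b7⊕b12⊕b13⊕b14⊕b15 = 1⊕1⊕0⊕1⊕1⊕1⊕0⊕1 = 0
s8: b8⊕b9⊕b10⊕b11⊕b12⊕b13⊕b14⊕b15 = 0⊕0⊕0⊕1⊕1⊕1⊕0⊕1 = 0
Syndrome (s8...s1) = 0000 → position 0 (no error).
Overall parity (XOR of all 16 bits, including p0): 0⊕0⊕0⊕1⊕1⊕1⊕0⊕1⊕0⊕0⊕0⊕1⊕1⊕1⊕0⊕1 = 0
Overall=0, syndrome position=0 → no error.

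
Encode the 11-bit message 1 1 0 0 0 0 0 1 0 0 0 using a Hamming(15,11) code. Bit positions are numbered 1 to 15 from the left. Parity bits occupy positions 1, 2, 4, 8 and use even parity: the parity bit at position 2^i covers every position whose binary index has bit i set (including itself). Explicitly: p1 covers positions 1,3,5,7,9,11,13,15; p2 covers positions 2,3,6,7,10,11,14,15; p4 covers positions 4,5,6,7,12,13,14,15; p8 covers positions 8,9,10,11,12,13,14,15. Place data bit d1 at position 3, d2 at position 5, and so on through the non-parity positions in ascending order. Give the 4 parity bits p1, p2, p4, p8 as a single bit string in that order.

Place data bits at non-power-of-two positions: b3=1, b5=1, b6=0, b7=0, b9=0, b10=0, b11=0, b12=1, b13=0, b14=0, b15=0.
p1 = XOR of data positions {3,5,7,9,11,13,15} = 1⊕1⊕0⊕0⊕0⊕0⊕0 = 0
p2 = XOR of data positions {3,6,7,10,11,14,15} = 1⊕0⊕0⊕0⊕0⊕0⊕0 = 1
p4 = XOR of data positions {5,6,7,12,13,14,15} = 1⊕0⊕0⊕1⊕0⊕0⊕0 = 0
p8 = XOR of data positions {9,10,11,12,13,14,15} = 0⊕0⊕0⊕1⊕0⊕0⊕0 = 1
Parity bits p1,p2,p4,p8 = 0101

0101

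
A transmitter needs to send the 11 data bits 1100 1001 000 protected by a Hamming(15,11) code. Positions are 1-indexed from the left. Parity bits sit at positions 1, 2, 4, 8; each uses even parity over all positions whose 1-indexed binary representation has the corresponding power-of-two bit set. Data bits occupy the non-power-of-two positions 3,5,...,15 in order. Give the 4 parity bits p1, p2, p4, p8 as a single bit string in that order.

Place data bits at non-power-of-two positions: b3=1, b5=1, b6=0, b7=0, b9=1, b10=0, b11=0, b12=1, b13=0, b14=0, b15=0.
p1 = XOR of data positions {3,5,7,9,11,13,15} = 1⊕1⊕0⊕1⊕0⊕0⊕0 = 1
p2 = XOR of data positions {3,6,7,10,11,14,15} = 1⊕0⊕0⊕0⊕0⊕0⊕0 = 1
p4 = XOR of data positions {5,6,7,12,13,14,15} = 1⊕0⊕0⊕1⊕0⊕0⊕0 = 0
p8 = XOR of data positions {9,10,11,12,13,14,15} = 1⊕0⊕0⊕1⊕0⊕0⊕0 = 0
Parity bits p1,p2,p4,p8 = 1100

1100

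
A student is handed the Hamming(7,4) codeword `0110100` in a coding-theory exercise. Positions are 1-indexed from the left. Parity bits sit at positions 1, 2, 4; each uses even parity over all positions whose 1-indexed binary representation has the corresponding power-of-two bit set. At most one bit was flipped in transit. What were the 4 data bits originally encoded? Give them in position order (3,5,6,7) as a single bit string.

1100

s1: b1⊕b3⊕b5⊕b7 = 0⊕1⊕1⊕0 = 0
s2: b2⊕b3⊕b6⊕b7 = 1⊕1⊕0⊕0 = 0
s4: b4⊕b5⊕b6⊕b7 = 0⊕1⊕0⊕0 = 1
Syndrome (s4...s1) = 100 → position 4.
Flip bit 4: corrected codeword = 0111100
Data bits at positions 3,5,6,7: 1100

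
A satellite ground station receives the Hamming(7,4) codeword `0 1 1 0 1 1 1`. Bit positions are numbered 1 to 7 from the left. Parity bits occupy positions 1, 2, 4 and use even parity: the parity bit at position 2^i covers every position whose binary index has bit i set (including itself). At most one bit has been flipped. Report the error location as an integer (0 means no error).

s1: b1⊕b3⊕b5⊕b7 = 0⊕1⊕1⊕1 = 1
s2: b2⊕b3⊕b6⊕b7 = 1⊕1⊕1⊕1 = 0
s4: b4⊕b5⊕b6⊕b7 = 0⊕1⊕1⊕1 = 1
Syndrome (s4...s1) = 101 → position 5.

5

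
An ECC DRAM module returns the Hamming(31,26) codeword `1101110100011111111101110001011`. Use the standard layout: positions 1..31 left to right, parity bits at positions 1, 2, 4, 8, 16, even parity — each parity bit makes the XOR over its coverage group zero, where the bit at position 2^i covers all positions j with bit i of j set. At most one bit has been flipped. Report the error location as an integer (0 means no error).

28

s1: b1⊕b3⊕b5⊕b7⊕b9⊕b11⊕b13⊕b15⊕b17⊕b19⊕b21⊕b23⊕b25⊕b27⊕b29⊕b31 = 1⊕0⊕1⊕0⊕0⊕0⊕1⊕1⊕1⊕1⊕0⊕1⊕0⊕0⊕0⊕1 = 0
s2: b2⊕b3⊕b6⊕b7⊕b10⊕b11⊕b14⊕b15⊕b18⊕b19⊕b22⊕b23⊕b26⊕b27⊕b30⊕b31 = 1⊕0⊕1⊕0⊕0⊕0⊕1⊕1⊕1⊕1⊕1⊕1⊕0⊕0⊕1⊕1 = 0
s4: b4⊕b5⊕b6⊕b7⊕b12⊕b13⊕b14⊕b15⊕b20⊕b21⊕b22⊕b23⊕b28⊕b29⊕b30⊕b31 = 1⊕1⊕1⊕0⊕1⊕1⊕1⊕1⊕1⊕0⊕1⊕1⊕1⊕0⊕1⊕1 = 1
s8: b8⊕b9⊕b10⊕b11⊕b12⊕b13⊕b14⊕b15⊕b24⊕b25⊕b26⊕b27⊕b28⊕b29⊕b30⊕b31 = 1⊕0⊕0⊕0⊕1⊕1⊕1⊕1⊕1⊕0⊕0⊕0⊕1⊕0⊕1⊕1 = 1
s16: b16⊕b17⊕b18⊕b19⊕b20⊕b21⊕b22⊕b23⊕b24⊕b25⊕b26⊕b27⊕b28⊕b29⊕b30⊕b31 = 1⊕1⊕1⊕1⊕1⊕0⊕1⊕1⊕1⊕0⊕0⊕0⊕1⊕0⊕1⊕1 = 1
Syndrome (s16...s1) = 11100 → position 28.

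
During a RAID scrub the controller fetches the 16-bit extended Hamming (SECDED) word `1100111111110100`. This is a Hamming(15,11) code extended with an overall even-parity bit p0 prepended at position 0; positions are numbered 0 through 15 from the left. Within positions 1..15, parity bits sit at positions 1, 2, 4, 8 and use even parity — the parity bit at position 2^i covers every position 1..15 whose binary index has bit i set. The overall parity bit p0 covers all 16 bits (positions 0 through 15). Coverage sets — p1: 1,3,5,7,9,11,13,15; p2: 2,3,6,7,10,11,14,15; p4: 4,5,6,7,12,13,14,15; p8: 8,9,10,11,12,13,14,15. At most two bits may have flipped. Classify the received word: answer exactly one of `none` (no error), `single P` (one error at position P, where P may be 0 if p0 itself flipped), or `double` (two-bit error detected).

single 12

s1: b1⊕b3⊕b5⊕b7⊕b9⊕b11⊕b13⊕b15 = 1⊕0⊕1⊕1⊕1⊕1⊕1⊕0 = 0
s2: b2⊕b3⊕b6⊕b7⊕b10⊕b11⊕b14⊕b15 = 0⊕0⊕1⊕1⊕1⊕1⊕0⊕0 = 0
s4: b4⊕b5⊕b6⊕b7⊕b12⊕b13⊕b14⊕b15 = 1⊕1⊕1⊕1⊕0⊕1⊕0⊕0 = 1
s8: b8⊕b9⊕b10⊕b11⊕b12⊕b13⊕b14⊕b15 = 1⊕1⊕1⊕1⊕0⊕1⊕0⊕0 = 1
Syndrome (s8...s1) = 1100 → position 12.
Overall parity (XOR of all 16 bits, including p0): 1⊕1⊕0⊕0⊕1⊕1⊕1⊕1⊕1⊕1⊕1⊕1⊕0⊕1⊕0⊕0 = 1
Overall=1, syndrome position=12 → single-bit error at position 12.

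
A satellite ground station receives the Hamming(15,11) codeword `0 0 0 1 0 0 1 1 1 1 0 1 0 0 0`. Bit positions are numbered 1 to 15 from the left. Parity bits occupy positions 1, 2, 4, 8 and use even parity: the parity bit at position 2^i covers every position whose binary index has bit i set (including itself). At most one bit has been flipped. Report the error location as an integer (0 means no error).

4

s1: b1⊕b3⊕b5⊕b7⊕b9⊕b11⊕b13⊕b15 = 0⊕0⊕0⊕1⊕1⊕0⊕0⊕0 = 0
s2: b2⊕b3⊕b6⊕b7⊕b10⊕b11⊕b14⊕b15 = 0⊕0⊕0⊕1⊕1⊕0⊕0⊕0 = 0
s4: b4⊕b5⊕b6⊕b7⊕b12⊕b13⊕b14⊕b15 = 1⊕0⊕0⊕1⊕1⊕0⊕0⊕0 = 1
s8: b8⊕b9⊕b10⊕b11⊕b12⊕b13⊕b14⊕b15 = 1⊕1⊕1⊕0⊕1⊕0⊕0⊕0 = 0
Syndrome (s8...s1) = 0100 → position 4.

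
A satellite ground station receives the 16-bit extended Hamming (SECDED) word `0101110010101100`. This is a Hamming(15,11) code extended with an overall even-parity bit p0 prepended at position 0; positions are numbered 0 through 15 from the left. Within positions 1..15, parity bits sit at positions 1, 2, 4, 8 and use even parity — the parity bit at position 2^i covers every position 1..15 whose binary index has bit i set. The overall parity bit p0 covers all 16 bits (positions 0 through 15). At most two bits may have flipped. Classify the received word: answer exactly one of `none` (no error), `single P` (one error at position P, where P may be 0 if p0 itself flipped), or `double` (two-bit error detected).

none

s1: b1⊕b3⊕b5⊕b7⊕b9⊕b11⊕b13⊕b15 = 1⊕1⊕1⊕0⊕0⊕0⊕1⊕0 = 0
s2: b2⊕b3⊕b6⊕b7⊕b10⊕b11⊕b14⊕b15 = 0⊕1⊕0⊕0⊕1⊕0⊕0⊕0 = 0
s4: b4⊕b5⊕b6⊕b7⊕b12⊕b13⊕b14⊕b15 = 1⊕1⊕0⊕0⊕1⊕1⊕0⊕0 = 0
s8: b8⊕b9⊕b10⊕b11⊕b12⊕b13⊕b14⊕b15 = 1⊕0⊕1⊕0⊕1⊕1⊕0⊕0 = 0
Syndrome (s8...s1) = 0000 → position 0 (no error).
Overall parity (XOR of all 16 bits, including p0): 0⊕1⊕0⊕1⊕1⊕1⊕0⊕0⊕1⊕0⊕1⊕0⊕1⊕1⊕0⊕0 = 0
Overall=0, syndrome position=0 → no error.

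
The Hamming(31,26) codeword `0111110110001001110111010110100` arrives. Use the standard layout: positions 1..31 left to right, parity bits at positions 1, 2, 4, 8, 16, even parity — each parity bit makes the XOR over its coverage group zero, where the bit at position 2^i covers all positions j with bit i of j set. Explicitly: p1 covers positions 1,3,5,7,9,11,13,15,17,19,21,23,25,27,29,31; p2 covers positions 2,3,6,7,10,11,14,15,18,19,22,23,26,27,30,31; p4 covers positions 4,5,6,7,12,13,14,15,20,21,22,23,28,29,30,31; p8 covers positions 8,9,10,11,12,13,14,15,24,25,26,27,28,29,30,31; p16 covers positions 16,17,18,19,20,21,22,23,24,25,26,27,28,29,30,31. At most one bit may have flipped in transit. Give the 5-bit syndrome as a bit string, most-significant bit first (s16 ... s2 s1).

01010

s1: b1⊕b3⊕b5⊕b7⊕b9⊕b11⊕b13⊕b15⊕b17⊕b19⊕b21⊕b23⊕b25⊕b27⊕b29⊕b31 = 0⊕1⊕1⊕0⊕1⊕0⊕1⊕0⊕1⊕0⊕1⊕0⊕0⊕1⊕1⊕0 = 0
s2: b2⊕b3⊕b6⊕b7⊕b10⊕b11⊕b14⊕b15⊕b18⊕b19⊕b22⊕b23⊕b26⊕b27⊕b30⊕b31 = 1⊕1⊕1⊕0⊕0⊕0⊕0⊕0⊕1⊕0⊕1⊕0⊕1⊕1⊕0⊕0 = 1
s4: b4⊕b5⊕b6⊕b7⊕b12⊕b13⊕b14⊕b15⊕b20⊕b21⊕b22⊕b23⊕b28⊕b29⊕b30⊕b31 = 1⊕1⊕1⊕0⊕0⊕1⊕0⊕0⊕1⊕1⊕1⊕0⊕0⊕1⊕0⊕0 = 0
s8: b8⊕b9⊕b10⊕b11⊕b12⊕b13⊕b14⊕b15⊕b24⊕b25⊕b26⊕b27⊕b28⊕b29⊕b30⊕b31 = 1⊕1⊕0⊕0⊕0⊕1⊕0⊕0⊕1⊕0⊕1⊕1⊕0⊕1⊕0⊕0 = 1
s16: b16⊕b17⊕b18⊕b19⊕b20⊕b21⊕b22⊕b23⊕b24⊕b25⊕b26⊕b27⊕b28⊕b29⊕b30⊕b31 = 1⊕1⊕1⊕0⊕1⊕1⊕1⊕0⊕1⊕0⊕1⊕1⊕0⊕1⊕0⊕0 = 0
Syndrome (s16...s1) = 01010 → position 10.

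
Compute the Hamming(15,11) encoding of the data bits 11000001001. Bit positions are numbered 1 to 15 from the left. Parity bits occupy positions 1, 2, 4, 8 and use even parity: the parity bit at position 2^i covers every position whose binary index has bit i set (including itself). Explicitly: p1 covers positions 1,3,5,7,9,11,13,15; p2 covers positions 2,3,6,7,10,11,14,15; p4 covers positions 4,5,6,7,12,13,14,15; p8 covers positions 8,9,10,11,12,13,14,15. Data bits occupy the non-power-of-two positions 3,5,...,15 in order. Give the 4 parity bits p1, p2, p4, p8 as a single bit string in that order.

Place data bits at non-power-of-two positions: b3=1, b5=1, b6=0, b7=0, b9=0, b10=0, b11=0, b12=1, b13=0, b14=0, b15=1.
p1 = XOR of data positions {3,5,7,9,11,13,15} = 1⊕1⊕0⊕0⊕0⊕0⊕1 = 1
p2 = XOR of data positions {3,6,7,10,11,14,15} = 1⊕0⊕0⊕0⊕0⊕0⊕1 = 0
p4 = XOR of data positions {5,6,7,12,13,14,15} = 1⊕0⊕0⊕1⊕0⊕0⊕1 = 1
p8 = XOR of data positions {9,10,11,12,13,14,15} = 0⊕0⊕0⊕1⊕0⊕0⊕1 = 0
Parity bits p1,p2,p4,p8 = 1010

1010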